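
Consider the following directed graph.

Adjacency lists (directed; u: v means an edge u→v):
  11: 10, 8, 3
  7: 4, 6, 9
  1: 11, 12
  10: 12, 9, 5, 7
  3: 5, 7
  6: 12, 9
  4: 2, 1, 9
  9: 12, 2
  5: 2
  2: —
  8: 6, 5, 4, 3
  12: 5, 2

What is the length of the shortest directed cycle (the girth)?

For each vertex v, BFS finds the shortest path from v back to v.
The shortest such closed walk is 1 → 11 → 8 → 4 → 1, length 4.

4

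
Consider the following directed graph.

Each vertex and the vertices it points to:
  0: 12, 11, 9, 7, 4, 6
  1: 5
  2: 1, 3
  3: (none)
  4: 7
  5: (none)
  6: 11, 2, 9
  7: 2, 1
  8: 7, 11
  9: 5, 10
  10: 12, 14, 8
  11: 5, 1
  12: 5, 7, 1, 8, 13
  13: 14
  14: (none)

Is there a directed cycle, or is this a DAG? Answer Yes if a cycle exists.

DFS with white/gray/black marking, starting from 10:
10 gray
  12 gray
    5 gray
    5 black
    7 gray
      2 gray
        1 gray
          1→5: 5 black — skip
        1 black
        3 gray
        3 black
      2 black
      7→1: 1 black — skip
    7 black
    12→1: 1 black — skip
    8 gray
      8→7: 7 black — skip
      11 gray
        11→5: 5 black — skip
        11→1: 1 black — skip
      11 black
    8 black
    13 gray
      14 gray
      14 black
    13 black
  12 black
  10→14: 14 black — skip
  10→8: 8 black — skip
10 black
0 gray
  0→12: 12 black — skip
  0→11: 11 black — skip
  9 gray
    9→5: 5 black — skip
    9→10: 10 black — skip
  9 black
  0→7: 7 black — skip
  4 gray
    4→7: 7 black — skip
  4 black
  6 gray
    6→11: 11 black — skip
    6→2: 2 black — skip
    6→9: 9 black — skip
  6 black
0 black
Every edge goes to a white or black vertex — no back edge, so the graph is acyclic.

No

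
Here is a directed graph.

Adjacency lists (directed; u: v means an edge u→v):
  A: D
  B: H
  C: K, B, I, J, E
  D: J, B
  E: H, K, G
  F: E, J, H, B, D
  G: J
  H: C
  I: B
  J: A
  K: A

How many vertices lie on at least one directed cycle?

A vertex is on a directed cycle iff it belongs to a strongly connected component of size ≥ 2 (or has a self-loop).
The vertices on cycles are {A, B, C, D, E, G, H, I, J, K} — 10 in total.

10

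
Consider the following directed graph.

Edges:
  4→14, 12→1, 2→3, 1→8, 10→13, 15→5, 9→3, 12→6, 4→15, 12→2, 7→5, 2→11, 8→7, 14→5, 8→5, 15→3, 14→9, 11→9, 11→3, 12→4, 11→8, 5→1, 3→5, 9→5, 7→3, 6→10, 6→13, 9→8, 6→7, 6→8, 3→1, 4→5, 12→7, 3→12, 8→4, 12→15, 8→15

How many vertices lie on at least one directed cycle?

13

A vertex is on a directed cycle iff it belongs to a strongly connected component of size ≥ 2 (or has a self-loop).
The vertices on cycles are {1, 2, 3, 4, 5, 6, 7, 8, 9, 11, 12, 14, 15} — 13 in total.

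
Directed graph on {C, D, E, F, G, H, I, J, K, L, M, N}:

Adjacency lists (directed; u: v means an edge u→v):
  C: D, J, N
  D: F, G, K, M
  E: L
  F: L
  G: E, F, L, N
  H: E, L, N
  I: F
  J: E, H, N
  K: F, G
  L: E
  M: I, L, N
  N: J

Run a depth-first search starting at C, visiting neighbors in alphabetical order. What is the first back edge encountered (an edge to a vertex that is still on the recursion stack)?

DFS from C (visiting neighbors in alphabetical order); mark gray on enter, black on exit:
C gray
  D gray
    F gray
      L gray
        E gray
          E→L: L is gray → back edge
First back edge: E → L.

E→L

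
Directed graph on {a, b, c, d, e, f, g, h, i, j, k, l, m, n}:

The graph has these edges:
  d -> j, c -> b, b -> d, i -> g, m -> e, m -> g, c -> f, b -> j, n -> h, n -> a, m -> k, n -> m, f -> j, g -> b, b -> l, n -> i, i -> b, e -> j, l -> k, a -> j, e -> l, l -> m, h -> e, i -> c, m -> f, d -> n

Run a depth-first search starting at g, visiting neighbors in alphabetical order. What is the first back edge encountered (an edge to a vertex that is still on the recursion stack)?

m→e

DFS from g (visiting neighbors in alphabetical order); mark gray on enter, black on exit:
g gray
  b gray
    d gray
      j gray
      j black
      n gray
        a gray
          a→j: j black — skip
        a black
        h gray
          e gray
            e→j: j black — skip
            l gray
              k gray
              k black
              m gray
                m→e: e is gray → back edge
First back edge: m → e.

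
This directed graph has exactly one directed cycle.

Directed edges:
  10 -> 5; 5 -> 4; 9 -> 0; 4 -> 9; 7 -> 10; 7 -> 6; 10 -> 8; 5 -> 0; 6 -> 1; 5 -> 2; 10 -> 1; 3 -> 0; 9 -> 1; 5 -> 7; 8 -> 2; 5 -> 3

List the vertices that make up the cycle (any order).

DFS with gray/black marking from 5:
5 gray
  2 gray
  2 black
  0 gray
  0 black
  7 gray
    6 gray
      1 gray
      1 black
    6 black
    10 gray
      10→5: 5 is gray → back edge
Back edge closes the cycle 5 → 7 → 10 → 5; its vertices are {5, 7, 10}.

5, 7, 10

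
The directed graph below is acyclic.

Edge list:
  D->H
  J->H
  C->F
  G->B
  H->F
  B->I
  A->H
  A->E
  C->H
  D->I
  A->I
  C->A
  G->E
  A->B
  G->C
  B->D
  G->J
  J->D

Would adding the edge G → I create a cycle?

No

Adding G→I creates a cycle iff I can already reach G.
Explore from I: no path reaches G. The graph stays acyclic.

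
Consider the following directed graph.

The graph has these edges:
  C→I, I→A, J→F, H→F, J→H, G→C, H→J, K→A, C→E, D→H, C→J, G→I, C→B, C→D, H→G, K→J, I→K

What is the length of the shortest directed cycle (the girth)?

2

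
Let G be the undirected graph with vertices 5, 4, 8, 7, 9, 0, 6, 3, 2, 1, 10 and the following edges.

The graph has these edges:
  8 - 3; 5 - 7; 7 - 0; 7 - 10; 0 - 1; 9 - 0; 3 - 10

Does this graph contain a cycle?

No

DFS, tracking each vertex's parent; an edge to a visited non-parent vertex closes a cycle.
Start from 5:
visit 5 (parent –)
  visit 7 (parent 5)
    visit 0 (parent 7)
      visit 9 (parent 0)
        9–0: parent, skip
      0–7: parent, skip
      visit 1 (parent 0)
        1–0: parent, skip
    visit 10 (parent 7)
      10–7: parent, skip
      visit 3 (parent 10)
        3–10: parent, skip
        visit 8 (parent 3)
          8–3: parent, skip
    7–5: parent, skip
visit 4 (parent –)
visit 6 (parent –)
visit 2 (parent –)
No non-parent visited neighbor found — the graph is a forest.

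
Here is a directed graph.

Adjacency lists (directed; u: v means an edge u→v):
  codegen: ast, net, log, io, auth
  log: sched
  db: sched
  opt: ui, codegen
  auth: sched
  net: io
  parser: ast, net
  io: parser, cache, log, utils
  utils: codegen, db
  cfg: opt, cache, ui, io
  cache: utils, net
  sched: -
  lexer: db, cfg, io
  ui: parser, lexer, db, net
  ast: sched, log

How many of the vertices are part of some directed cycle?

A vertex is on a directed cycle iff it belongs to a strongly connected component of size ≥ 2 (or has a self-loop).
The vertices on cycles are {io, ui, cfg, net, opt, cache, lexer, utils, parser, codegen} — 10 in total.

10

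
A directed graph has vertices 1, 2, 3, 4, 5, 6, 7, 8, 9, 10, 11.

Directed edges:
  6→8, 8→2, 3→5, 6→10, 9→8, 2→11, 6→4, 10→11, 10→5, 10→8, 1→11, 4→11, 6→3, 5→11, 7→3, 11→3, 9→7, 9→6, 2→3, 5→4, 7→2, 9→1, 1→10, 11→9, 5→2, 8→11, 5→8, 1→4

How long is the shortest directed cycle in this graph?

3

For each vertex v, BFS finds the shortest path from v back to v.
The shortest such closed walk is 9 → 8 → 11 → 9, length 3.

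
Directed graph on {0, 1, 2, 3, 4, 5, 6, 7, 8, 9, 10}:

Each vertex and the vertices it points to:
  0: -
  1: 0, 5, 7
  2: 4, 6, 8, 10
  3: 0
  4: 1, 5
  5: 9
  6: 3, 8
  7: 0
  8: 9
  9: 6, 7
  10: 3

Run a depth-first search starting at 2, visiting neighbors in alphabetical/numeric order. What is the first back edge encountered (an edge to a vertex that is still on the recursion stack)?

DFS from 2 (visiting neighbors in alphabetical/numeric order); mark gray on enter, black on exit:
2 gray
  4 gray
    1 gray
      0 gray
      0 black
      5 gray
        9 gray
          6 gray
            3 gray
              3→0: 0 black — skip
            3 black
            8 gray
              8→9: 9 is gray → back edge
First back edge: 8 → 9.

8→9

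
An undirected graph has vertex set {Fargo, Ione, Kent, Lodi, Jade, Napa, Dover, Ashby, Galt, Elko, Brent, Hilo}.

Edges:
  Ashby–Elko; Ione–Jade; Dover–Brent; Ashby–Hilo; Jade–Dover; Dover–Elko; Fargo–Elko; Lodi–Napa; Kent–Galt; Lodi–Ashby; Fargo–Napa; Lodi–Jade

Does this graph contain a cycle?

DFS, tracking each vertex's parent; an edge to a visited non-parent vertex closes a cycle.
Start from Napa:
visit Napa (parent –)
  visit Lodi (parent Napa)
    Lodi–Napa: parent, skip
    visit Ashby (parent Lodi)
      visit Elko (parent Ashby)
        Elko–Ashby: parent, skip
        visit Dover (parent Elko)
          visit Jade (parent Dover)
            Jade–Dover: parent, skip
            visit Ione (parent Jade)
              Ione–Jade: parent, skip
            Jade–Lodi: Lodi visited and ≠ parent → cycle
Cycle: Lodi – Ashby – Elko – Dover – Jade – Lodi.

Yes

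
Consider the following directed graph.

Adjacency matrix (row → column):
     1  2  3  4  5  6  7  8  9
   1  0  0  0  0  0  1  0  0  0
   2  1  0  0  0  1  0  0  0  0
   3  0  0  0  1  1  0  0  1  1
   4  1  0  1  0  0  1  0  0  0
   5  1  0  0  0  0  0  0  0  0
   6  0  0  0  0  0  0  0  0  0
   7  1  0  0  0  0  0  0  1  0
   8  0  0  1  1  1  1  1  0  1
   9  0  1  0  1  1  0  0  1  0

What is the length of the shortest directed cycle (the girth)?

For each vertex v, BFS finds the shortest path from v back to v.
The shortest such closed walk is 3 → 8 → 3, length 2.

2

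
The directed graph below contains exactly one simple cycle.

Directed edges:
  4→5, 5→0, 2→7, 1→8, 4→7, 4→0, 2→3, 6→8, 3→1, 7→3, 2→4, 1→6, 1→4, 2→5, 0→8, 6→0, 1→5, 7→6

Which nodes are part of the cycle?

1, 3, 4, 7

DFS with gray/black marking from 3:
3 gray
  1 gray
    5 gray
      0 gray
        8 gray
        8 black
      0 black
    5 black
    6 gray
      6→0: 0 black — skip
      6→8: 8 black — skip
    6 black
    4 gray
      4→5: 5 black — skip
      4→0: 0 black — skip
      7 gray
        7→6: 6 black — skip
        7→3: 3 is gray → back edge
Back edge closes the cycle 3 → 1 → 4 → 7 → 3; its vertices are {1, 3, 4, 7}.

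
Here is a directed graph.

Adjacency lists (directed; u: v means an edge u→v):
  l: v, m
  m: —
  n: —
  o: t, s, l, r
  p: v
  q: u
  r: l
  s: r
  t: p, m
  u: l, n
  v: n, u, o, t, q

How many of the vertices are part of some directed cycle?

A vertex is on a directed cycle iff it belongs to a strongly connected component of size ≥ 2 (or has a self-loop).
The vertices on cycles are {l, o, p, q, r, s, t, u, v} — 9 in total.

9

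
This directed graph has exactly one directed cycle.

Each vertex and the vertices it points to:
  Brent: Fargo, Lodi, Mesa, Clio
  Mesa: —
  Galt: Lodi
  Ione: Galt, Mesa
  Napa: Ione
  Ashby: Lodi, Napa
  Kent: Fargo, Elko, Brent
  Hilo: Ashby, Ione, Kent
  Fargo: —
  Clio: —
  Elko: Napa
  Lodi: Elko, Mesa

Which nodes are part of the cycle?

Elko, Galt, Ione, Lodi, Napa

DFS with gray/black marking from Ione:
Ione gray
  Galt gray
    Lodi gray
      Elko gray
        Napa gray
          Napa→Ione: Ione is gray → back edge
Back edge closes the cycle Ione → Galt → Lodi → Elko → Napa → Ione; its vertices are {Elko, Galt, Ione, Lodi, Napa}.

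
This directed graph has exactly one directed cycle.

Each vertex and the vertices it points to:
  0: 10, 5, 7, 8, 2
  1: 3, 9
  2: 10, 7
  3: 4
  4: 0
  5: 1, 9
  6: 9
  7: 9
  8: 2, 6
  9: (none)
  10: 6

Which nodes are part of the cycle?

DFS with gray/black marking from 4:
4 gray
  0 gray
    10 gray
      6 gray
        9 gray
        9 black
      6 black
    10 black
    5 gray
      1 gray
        3 gray
          3→4: 4 is gray → back edge
Back edge closes the cycle 4 → 0 → 5 → 1 → 3 → 4; its vertices are {0, 1, 3, 4, 5}.

0, 1, 3, 4, 5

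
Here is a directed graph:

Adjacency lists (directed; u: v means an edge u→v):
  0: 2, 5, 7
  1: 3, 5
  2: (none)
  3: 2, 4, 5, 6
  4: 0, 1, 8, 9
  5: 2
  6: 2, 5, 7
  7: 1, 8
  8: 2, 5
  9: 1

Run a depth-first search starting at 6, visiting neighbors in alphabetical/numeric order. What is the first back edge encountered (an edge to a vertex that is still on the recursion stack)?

DFS from 6 (visiting neighbors in alphabetical/numeric order); mark gray on enter, black on exit:
6 gray
  2 gray
  2 black
  5 gray
    5→2: 2 black — skip
  5 black
  7 gray
    1 gray
      3 gray
        3→2: 2 black — skip
        4 gray
          0 gray
            0→2: 2 black — skip
            0→5: 5 black — skip
            0→7: 7 is gray → back edge
First back edge: 0 → 7.

0->7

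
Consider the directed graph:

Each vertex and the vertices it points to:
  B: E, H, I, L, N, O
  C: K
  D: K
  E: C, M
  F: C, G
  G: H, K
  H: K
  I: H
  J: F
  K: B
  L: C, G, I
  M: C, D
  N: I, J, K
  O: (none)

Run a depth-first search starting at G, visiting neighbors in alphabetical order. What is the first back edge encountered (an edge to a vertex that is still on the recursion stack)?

C->K

DFS from G (visiting neighbors in alphabetical order); mark gray on enter, black on exit:
G gray
  H gray
    K gray
      B gray
        E gray
          C gray
            C→K: K is gray → back edge
First back edge: C → K.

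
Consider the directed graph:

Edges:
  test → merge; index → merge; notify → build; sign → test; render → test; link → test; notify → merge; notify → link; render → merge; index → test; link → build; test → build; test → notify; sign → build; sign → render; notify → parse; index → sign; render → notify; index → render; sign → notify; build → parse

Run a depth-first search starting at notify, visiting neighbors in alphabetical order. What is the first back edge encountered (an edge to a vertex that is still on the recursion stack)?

DFS from notify (visiting neighbors in alphabetical order); mark gray on enter, black on exit:
notify gray
  build gray
    parse gray
    parse black
  build black
  link gray
    link→build: build black — skip
    test gray
      test→build: build black — skip
      merge gray
      merge black
      test→notify: notify is gray → back edge
First back edge: test → notify.

test→notify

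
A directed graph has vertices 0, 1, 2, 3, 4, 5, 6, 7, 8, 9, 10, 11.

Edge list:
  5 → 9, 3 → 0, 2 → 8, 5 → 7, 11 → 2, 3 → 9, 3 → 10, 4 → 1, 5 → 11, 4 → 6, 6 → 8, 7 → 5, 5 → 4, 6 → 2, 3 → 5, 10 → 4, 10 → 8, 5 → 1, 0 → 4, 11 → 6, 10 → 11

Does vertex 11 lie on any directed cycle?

11 lies on a cycle iff there is a path from 11 back to itself.
Exploring from 11, it never reaches itself; equivalently, its strongly connected component is a singleton.

No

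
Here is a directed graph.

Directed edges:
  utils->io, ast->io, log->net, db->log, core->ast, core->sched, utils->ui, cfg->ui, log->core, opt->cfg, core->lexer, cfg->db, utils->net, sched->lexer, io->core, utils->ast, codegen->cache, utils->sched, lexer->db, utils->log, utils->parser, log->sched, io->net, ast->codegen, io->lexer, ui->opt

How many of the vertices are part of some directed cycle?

10

A vertex is on a directed cycle iff it belongs to a strongly connected component of size ≥ 2 (or has a self-loop).
The vertices on cycles are {db, io, ui, ast, cfg, log, opt, core, lexer, sched} — 10 in total.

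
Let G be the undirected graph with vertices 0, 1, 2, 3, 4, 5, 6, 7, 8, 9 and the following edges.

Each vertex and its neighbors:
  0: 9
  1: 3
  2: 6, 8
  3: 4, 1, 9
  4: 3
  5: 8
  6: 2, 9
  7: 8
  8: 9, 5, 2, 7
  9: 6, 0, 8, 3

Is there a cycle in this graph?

Yes

DFS, tracking each vertex's parent; an edge to a visited non-parent vertex closes a cycle.
Start from 2:
visit 2 (parent –)
  visit 6 (parent 2)
    6–2: parent, skip
    visit 9 (parent 6)
      9–6: parent, skip
      visit 0 (parent 9)
        0–9: parent, skip
      visit 8 (parent 9)
        8–9: parent, skip
        visit 5 (parent 8)
          5–8: parent, skip
        8–2: 2 visited and ≠ parent → cycle
Cycle: 2 – 6 – 9 – 8 – 2.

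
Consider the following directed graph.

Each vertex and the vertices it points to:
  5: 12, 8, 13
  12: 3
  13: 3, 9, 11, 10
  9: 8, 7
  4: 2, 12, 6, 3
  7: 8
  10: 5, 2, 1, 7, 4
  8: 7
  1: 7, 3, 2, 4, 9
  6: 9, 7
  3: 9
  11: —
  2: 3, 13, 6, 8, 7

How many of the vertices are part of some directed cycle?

8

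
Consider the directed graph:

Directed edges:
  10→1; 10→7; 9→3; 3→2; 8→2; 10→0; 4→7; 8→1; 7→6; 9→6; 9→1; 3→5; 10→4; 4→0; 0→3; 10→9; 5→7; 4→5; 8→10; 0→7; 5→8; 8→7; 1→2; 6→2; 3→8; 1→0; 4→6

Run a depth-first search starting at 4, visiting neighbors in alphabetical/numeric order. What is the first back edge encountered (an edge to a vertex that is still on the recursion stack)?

1->0

DFS from 4 (visiting neighbors in alphabetical/numeric order); mark gray on enter, black on exit:
4 gray
  0 gray
    3 gray
      2 gray
      2 black
      5 gray
        7 gray
          6 gray
            6→2: 2 black — skip
          6 black
        7 black
        8 gray
          1 gray
            1→0: 0 is gray → back edge
First back edge: 1 → 0.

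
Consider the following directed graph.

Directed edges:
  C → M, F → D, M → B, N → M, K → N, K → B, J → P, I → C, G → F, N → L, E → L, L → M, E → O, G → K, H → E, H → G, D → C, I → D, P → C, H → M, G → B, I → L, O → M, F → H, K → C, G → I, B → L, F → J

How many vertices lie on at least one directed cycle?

A vertex is on a directed cycle iff it belongs to a strongly connected component of size ≥ 2 (or has a self-loop).
The vertices on cycles are {B, F, G, H, L, M} — 6 in total.

6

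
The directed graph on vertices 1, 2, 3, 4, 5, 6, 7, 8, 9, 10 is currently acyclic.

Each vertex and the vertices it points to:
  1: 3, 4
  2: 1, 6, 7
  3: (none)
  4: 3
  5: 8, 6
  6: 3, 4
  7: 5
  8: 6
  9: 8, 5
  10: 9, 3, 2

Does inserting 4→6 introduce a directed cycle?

Yes

Adding 4→6 creates a cycle iff 6 can already reach 4.
Path from 6: 6 → 4.
So 6 → … → 4 → 6 is a cycle.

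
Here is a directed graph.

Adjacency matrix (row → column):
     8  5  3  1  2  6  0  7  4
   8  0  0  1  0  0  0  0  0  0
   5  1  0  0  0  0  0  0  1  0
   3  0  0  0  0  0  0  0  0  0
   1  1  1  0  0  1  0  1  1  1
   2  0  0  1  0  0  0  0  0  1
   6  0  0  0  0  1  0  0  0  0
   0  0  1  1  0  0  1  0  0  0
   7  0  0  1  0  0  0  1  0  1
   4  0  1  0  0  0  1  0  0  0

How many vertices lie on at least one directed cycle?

A vertex is on a directed cycle iff it belongs to a strongly connected component of size ≥ 2 (or has a self-loop).
The vertices on cycles are {0, 2, 4, 5, 6, 7} — 6 in total.

6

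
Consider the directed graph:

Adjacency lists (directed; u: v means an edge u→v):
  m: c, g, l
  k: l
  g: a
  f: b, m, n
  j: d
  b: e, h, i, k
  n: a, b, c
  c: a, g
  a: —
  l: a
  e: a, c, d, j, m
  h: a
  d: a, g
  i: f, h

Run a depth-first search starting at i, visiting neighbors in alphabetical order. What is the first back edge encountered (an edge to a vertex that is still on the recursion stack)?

b->i

DFS from i (visiting neighbors in alphabetical order); mark gray on enter, black on exit:
i gray
  f gray
    b gray
      e gray
        a gray
        a black
        c gray
          c→a: a black — skip
          g gray
            g→a: a black — skip
          g black
        c black
        d gray
          d→a: a black — skip
          d→g: g black — skip
        d black
        j gray
          j→d: d black — skip
        j black
        m gray
          m→c: c black — skip
          m→g: g black — skip
          l gray
            l→a: a black — skip
          l black
        m black
      e black
      h gray
        h→a: a black — skip
      h black
      b→i: i is gray → back edge
First back edge: b → i.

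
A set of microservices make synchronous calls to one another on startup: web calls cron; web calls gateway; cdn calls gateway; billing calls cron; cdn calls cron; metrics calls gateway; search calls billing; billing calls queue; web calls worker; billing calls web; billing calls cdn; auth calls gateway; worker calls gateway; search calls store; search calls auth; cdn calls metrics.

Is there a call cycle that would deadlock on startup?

No

DFS with white/gray/black marking, starting from auth:
auth gray
  gateway gray
  gateway black
auth black
metrics gray
  metrics→gateway: gateway black — skip
metrics black
worker gray
  worker→gateway: gateway black — skip
worker black
web gray
  web→worker: worker black — skip
  web→gateway: gateway black — skip
  cron gray
  cron black
web black
search gray
  billing gray
    queue gray
    queue black
    billing→cron: cron black — skip
    billing→web: web black — skip
    cdn gray
      cdn→metrics: metrics black — skip
      cdn→gateway: gateway black — skip
      cdn→cron: cron black — skip
    cdn black
  billing black
  search→auth: auth black — skip
  store gray
  store black
search black
Every edge goes to a white or black vertex — no back edge, so the graph is acyclic.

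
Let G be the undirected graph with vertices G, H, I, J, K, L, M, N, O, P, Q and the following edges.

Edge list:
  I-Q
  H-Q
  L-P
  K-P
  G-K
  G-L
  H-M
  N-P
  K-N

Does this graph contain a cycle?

Yes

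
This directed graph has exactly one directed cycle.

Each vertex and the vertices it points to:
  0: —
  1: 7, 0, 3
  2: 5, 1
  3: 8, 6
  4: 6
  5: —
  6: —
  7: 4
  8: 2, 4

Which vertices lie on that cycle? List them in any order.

DFS with gray/black marking from 1:
1 gray
  7 gray
    4 gray
      6 gray
      6 black
    4 black
  7 black
  0 gray
  0 black
  3 gray
    8 gray
      2 gray
        5 gray
        5 black
        2→1: 1 is gray → back edge
Back edge closes the cycle 1 → 3 → 8 → 2 → 1; its vertices are {1, 2, 3, 8}.

1, 2, 3, 8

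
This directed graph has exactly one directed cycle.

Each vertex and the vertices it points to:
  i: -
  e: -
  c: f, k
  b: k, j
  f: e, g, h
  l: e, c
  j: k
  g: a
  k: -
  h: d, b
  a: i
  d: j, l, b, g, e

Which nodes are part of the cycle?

c, d, f, h, l

DFS with gray/black marking from f:
f gray
  e gray
  e black
  g gray
    a gray
      i gray
      i black
    a black
  g black
  h gray
    d gray
      j gray
        k gray
        k black
      j black
      l gray
        l→e: e black — skip
        c gray
          c→f: f is gray → back edge
Back edge closes the cycle f → h → d → l → c → f; its vertices are {c, d, f, h, l}.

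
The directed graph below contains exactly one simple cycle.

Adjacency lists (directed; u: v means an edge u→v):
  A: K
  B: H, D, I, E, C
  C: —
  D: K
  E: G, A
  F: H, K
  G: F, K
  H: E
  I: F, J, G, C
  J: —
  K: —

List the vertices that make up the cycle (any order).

DFS with gray/black marking from E:
E gray
  G gray
    F gray
      H gray
        H→E: E is gray → back edge
Back edge closes the cycle E → G → F → H → E; its vertices are {E, F, G, H}.

E, F, G, H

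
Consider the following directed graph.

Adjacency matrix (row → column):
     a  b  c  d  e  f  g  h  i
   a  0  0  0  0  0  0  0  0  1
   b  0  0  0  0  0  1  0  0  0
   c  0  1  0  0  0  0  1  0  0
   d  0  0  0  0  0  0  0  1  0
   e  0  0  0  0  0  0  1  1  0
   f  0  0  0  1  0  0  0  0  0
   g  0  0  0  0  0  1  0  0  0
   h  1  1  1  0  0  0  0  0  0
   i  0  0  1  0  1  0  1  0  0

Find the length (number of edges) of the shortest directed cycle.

4

For each vertex v, BFS finds the shortest path from v back to v.
The shortest such closed walk is i → e → h → a → i, length 4.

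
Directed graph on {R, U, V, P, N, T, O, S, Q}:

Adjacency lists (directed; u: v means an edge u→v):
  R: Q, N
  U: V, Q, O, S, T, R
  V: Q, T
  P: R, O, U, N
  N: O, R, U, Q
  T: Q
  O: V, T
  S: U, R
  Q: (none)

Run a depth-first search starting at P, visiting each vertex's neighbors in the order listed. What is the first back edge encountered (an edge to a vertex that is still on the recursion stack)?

DFS from P (visiting each vertex's neighbors in the order listed); mark gray on enter, black on exit:
P gray
  R gray
    Q gray
    Q black
    N gray
      O gray
        V gray
          V→Q: Q black — skip
          T gray
            T→Q: Q black — skip
          T black
        V black
        O→T: T black — skip
      O black
      N→R: R is gray → back edge
First back edge: N → R.

N→R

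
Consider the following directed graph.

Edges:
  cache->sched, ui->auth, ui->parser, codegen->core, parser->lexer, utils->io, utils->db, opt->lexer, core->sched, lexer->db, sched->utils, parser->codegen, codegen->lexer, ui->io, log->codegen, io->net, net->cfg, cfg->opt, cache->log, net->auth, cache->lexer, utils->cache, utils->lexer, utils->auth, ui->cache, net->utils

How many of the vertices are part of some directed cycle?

A vertex is on a directed cycle iff it belongs to a strongly connected component of size ≥ 2 (or has a self-loop).
The vertices on cycles are {io, log, net, core, cache, sched, utils, codegen} — 8 in total.

8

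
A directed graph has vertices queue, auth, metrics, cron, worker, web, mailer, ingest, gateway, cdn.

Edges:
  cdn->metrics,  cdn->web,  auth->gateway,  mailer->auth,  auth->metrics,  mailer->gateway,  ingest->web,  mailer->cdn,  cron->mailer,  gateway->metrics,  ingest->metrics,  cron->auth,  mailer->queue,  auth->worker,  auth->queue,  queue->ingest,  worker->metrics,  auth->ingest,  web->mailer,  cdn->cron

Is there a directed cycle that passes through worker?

worker lies on a cycle iff there is a path from worker back to itself.
Exploring from worker, it never reaches itself; equivalently, its strongly connected component is a singleton.

No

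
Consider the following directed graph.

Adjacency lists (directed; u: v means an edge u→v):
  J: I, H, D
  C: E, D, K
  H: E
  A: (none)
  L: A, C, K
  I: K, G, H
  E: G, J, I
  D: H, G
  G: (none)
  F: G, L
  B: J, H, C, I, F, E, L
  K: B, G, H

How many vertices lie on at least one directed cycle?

A vertex is on a directed cycle iff it belongs to a strongly connected component of size ≥ 2 (or has a self-loop).
The vertices on cycles are {B, C, D, E, F, H, I, J, K, L} — 10 in total.

10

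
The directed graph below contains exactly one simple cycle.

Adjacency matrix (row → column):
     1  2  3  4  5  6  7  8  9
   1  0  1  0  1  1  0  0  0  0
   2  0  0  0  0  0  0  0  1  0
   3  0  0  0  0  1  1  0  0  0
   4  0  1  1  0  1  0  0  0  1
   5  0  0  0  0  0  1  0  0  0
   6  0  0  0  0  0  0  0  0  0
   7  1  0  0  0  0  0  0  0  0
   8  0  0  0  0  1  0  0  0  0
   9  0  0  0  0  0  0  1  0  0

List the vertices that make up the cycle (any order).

1, 4, 7, 9

DFS with gray/black marking from 1:
1 gray
  2 gray
    8 gray
      5 gray
        6 gray
        6 black
      5 black
    8 black
  2 black
  4 gray
    4→5: 5 black — skip
    9 gray
      7 gray
        7→1: 1 is gray → back edge
Back edge closes the cycle 1 → 4 → 9 → 7 → 1; its vertices are {1, 4, 7, 9}.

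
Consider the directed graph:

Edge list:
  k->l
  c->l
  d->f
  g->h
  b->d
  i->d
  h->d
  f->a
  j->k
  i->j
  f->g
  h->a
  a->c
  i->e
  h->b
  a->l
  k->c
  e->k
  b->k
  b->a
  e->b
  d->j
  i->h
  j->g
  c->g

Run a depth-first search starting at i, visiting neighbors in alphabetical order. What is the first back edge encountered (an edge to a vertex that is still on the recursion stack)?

h->a

DFS from i (visiting neighbors in alphabetical order); mark gray on enter, black on exit:
i gray
  d gray
    f gray
      a gray
        c gray
          g gray
            h gray
              h→a: a is gray → back edge
First back edge: h → a.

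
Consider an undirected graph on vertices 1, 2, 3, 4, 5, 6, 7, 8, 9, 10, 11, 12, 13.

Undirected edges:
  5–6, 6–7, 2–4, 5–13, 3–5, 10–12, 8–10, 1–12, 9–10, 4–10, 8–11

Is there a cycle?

No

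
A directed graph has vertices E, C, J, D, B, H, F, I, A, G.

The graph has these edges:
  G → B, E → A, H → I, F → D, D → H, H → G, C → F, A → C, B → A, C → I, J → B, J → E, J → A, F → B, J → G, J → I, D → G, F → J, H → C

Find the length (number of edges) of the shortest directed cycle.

For each vertex v, BFS finds the shortest path from v back to v.
The shortest such closed walk is C → F → B → A → C, length 4.

4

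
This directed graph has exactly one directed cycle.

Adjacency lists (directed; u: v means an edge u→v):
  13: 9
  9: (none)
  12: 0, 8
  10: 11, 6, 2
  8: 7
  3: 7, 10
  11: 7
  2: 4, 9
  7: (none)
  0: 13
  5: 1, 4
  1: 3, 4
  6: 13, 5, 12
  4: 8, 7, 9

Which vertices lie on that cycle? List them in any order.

1, 3, 5, 6, 10

DFS with gray/black marking from 10:
10 gray
  11 gray
    7 gray
    7 black
  11 black
  6 gray
    13 gray
      9 gray
      9 black
    13 black
    5 gray
      1 gray
        3 gray
          3→7: 7 black — skip
          3→10: 10 is gray → back edge
Back edge closes the cycle 10 → 6 → 5 → 1 → 3 → 10; its vertices are {1, 3, 5, 6, 10}.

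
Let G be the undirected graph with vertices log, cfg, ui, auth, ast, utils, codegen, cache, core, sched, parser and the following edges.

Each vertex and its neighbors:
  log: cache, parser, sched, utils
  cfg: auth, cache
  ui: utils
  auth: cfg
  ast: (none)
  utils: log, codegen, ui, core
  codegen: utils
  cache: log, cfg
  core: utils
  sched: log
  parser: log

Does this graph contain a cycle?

DFS, tracking each vertex's parent; an edge to a visited non-parent vertex closes a cycle.
Start from cfg:
visit cfg (parent –)
  visit auth (parent cfg)
    auth–cfg: parent, skip
  visit cache (parent cfg)
    visit log (parent cache)
      log–cache: parent, skip
      visit parser (parent log)
        parser–log: parent, skip
      visit sched (parent log)
        sched–log: parent, skip
      visit utils (parent log)
        utils–log: parent, skip
        visit codegen (parent utils)
          codegen–utils: parent, skip
        visit ui (parent utils)
          ui–utils: parent, skip
        visit core (parent utils)
          core–utils: parent, skip
    cache–cfg: parent, skip
visit ast (parent –)
No non-parent visited neighbor found — the graph is a forest.

No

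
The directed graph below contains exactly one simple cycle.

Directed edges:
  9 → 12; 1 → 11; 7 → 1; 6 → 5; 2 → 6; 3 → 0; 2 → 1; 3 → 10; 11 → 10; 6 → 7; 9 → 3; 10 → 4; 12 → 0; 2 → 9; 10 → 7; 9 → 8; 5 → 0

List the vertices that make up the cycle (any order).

1, 7, 10, 11

DFS with gray/black marking from 1:
1 gray
  11 gray
    10 gray
      7 gray
        7→1: 1 is gray → back edge
Back edge closes the cycle 1 → 11 → 10 → 7 → 1; its vertices are {1, 7, 10, 11}.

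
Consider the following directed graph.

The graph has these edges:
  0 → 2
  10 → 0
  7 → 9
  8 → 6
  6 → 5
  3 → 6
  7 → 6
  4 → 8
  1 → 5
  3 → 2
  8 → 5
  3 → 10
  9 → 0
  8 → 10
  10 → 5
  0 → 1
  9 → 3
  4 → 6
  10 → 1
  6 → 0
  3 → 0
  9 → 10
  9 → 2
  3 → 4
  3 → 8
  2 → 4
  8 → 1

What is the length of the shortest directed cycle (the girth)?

For each vertex v, BFS finds the shortest path from v back to v.
The shortest such closed walk is 0 → 2 → 4 → 6 → 0, length 4.

4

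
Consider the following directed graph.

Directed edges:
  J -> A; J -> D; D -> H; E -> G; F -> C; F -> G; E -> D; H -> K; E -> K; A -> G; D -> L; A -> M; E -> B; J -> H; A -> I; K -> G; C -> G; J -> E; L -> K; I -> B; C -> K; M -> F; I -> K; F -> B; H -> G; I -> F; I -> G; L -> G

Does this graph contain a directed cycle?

DFS with white/gray/black marking, starting from C:
C gray
  K gray
    G gray
    G black
  K black
  C→G: G black — skip
C black
L gray
  L→K: K black — skip
  L→G: G black — skip
L black
D gray
  D→L: L black — skip
  H gray
    H→K: K black — skip
    H→G: G black — skip
  H black
D black
E gray
  E→D: D black — skip
  E→G: G black — skip
  E→K: K black — skip
  B gray
  B black
E black
M gray
  F gray
    F→B: B black — skip
    F→C: C black — skip
    F→G: G black — skip
  F black
M black
A gray
  A→G: G black — skip
  A→M: M black — skip
  I gray
    I→G: G black — skip
    I→B: B black — skip
    I→K: K black — skip
    I→F: F black — skip
  I black
A black
J gray
  J→H: H black — skip
  J→E: E black — skip
  J→D: D black — skip
  J→A: A black — skip
J black
Every edge goes to a white or black vertex — no back edge, so the graph is acyclic.

No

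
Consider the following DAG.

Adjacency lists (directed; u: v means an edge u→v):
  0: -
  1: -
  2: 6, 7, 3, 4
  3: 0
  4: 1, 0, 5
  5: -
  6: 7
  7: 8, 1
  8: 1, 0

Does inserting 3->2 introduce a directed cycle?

Adding 3→2 creates a cycle iff 2 can already reach 3.
Path from 2: 2 → 3.
So 2 → … → 3 → 2 is a cycle.

Yes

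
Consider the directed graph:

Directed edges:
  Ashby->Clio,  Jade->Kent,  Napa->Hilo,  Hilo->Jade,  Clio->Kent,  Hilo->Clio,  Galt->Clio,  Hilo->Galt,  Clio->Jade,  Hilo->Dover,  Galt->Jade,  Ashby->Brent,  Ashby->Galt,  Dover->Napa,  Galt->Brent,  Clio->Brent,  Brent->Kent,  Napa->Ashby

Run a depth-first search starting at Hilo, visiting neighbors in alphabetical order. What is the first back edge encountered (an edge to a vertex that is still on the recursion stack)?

DFS from Hilo (visiting neighbors in alphabetical order); mark gray on enter, black on exit:
Hilo gray
  Clio gray
    Brent gray
      Kent gray
      Kent black
    Brent black
    Jade gray
      Jade→Kent: Kent black — skip
    Jade black
    Clio→Kent: Kent black — skip
  Clio black
  Dover gray
    Napa gray
      Ashby gray
        Ashby→Brent: Brent black — skip
        Ashby→Clio: Clio black — skip
        Galt gray
          Galt→Brent: Brent black — skip
          Galt→Clio: Clio black — skip
          Galt→Jade: Jade black — skip
        Galt black
      Ashby black
      Napa→Hilo: Hilo is gray → back edge
First back edge: Napa → Hilo.

Napa->Hilo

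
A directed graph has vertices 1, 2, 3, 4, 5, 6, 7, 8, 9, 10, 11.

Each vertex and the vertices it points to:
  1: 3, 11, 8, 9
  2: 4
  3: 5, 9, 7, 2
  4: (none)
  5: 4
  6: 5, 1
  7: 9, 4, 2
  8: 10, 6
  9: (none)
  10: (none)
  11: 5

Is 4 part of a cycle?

No

4 lies on a cycle iff there is a path from 4 back to itself.
Exploring from 4, it never reaches itself; equivalently, its strongly connected component is a singleton.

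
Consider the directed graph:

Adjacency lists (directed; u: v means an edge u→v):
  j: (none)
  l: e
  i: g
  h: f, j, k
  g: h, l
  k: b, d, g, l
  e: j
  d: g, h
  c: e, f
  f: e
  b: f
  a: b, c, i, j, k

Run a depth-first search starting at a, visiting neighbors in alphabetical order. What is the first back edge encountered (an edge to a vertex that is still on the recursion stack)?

d->g

DFS from a (visiting neighbors in alphabetical order); mark gray on enter, black on exit:
a gray
  b gray
    f gray
      e gray
        j gray
        j black
      e black
    f black
  b black
  c gray
    c→e: e black — skip
    c→f: f black — skip
  c black
  i gray
    g gray
      h gray
        h→f: f black — skip
        h→j: j black — skip
        k gray
          k→b: b black — skip
          d gray
            d→g: g is gray → back edge
First back edge: d → g.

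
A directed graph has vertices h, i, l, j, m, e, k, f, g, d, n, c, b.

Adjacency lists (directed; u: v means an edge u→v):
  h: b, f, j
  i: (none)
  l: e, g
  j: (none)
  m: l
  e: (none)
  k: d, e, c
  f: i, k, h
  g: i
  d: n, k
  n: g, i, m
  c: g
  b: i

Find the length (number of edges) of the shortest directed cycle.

For each vertex v, BFS finds the shortest path from v back to v.
The shortest such closed walk is f → h → f, length 2.

2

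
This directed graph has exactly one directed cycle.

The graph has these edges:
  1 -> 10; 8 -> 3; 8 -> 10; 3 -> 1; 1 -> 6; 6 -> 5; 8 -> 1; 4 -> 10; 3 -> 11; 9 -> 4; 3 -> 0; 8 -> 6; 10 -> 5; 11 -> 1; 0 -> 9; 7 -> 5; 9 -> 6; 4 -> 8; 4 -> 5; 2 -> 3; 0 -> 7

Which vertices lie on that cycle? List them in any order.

DFS with gray/black marking from 3:
3 gray
  1 gray
    6 gray
      5 gray
      5 black
    6 black
    10 gray
      10→5: 5 black — skip
    10 black
  1 black
  0 gray
    9 gray
      9→6: 6 black — skip
      4 gray
        4→5: 5 black — skip
        8 gray
          8→6: 6 black — skip
          8→3: 3 is gray → back edge
Back edge closes the cycle 3 → 0 → 9 → 4 → 8 → 3; its vertices are {0, 3, 4, 8, 9}.

0, 3, 4, 8, 9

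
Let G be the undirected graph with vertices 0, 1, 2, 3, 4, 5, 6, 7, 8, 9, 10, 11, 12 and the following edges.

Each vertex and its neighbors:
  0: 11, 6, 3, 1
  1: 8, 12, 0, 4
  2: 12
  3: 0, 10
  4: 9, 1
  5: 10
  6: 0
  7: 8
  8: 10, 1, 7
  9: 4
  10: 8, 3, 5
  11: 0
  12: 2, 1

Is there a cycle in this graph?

Yes

DFS, tracking each vertex's parent; an edge to a visited non-parent vertex closes a cycle.
Start from 7:
visit 7 (parent –)
  visit 8 (parent 7)
    visit 10 (parent 8)
      10–8: parent, skip
      visit 3 (parent 10)
        visit 0 (parent 3)
          visit 11 (parent 0)
            11–0: parent, skip
          visit 6 (parent 0)
            6–0: parent, skip
          0–3: parent, skip
          visit 1 (parent 0)
            1–8: 8 visited and ≠ parent → cycle
Cycle: 8 – 10 – 3 – 0 – 1 – 8.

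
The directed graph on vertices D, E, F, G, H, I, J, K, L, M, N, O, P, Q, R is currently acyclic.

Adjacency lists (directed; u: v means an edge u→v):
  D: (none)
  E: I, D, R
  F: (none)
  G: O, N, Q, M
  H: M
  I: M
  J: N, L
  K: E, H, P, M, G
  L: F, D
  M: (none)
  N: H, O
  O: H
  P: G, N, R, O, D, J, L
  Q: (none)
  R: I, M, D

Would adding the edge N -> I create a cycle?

Adding N→I creates a cycle iff I can already reach N.
Explore from I: no path reaches N. The graph stays acyclic.

No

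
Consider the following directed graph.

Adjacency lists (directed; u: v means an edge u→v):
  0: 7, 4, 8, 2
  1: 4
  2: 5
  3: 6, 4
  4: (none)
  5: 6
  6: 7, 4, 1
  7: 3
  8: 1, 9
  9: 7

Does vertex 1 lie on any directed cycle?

1 lies on a cycle iff there is a path from 1 back to itself.
Exploring from 1, it never reaches itself; equivalently, its strongly connected component is a singleton.

No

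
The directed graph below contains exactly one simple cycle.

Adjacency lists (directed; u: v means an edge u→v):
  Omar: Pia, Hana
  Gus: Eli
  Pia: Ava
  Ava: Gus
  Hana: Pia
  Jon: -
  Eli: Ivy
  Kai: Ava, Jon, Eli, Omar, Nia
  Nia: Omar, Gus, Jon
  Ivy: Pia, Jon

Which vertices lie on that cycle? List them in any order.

Ava, Eli, Gus, Ivy, Pia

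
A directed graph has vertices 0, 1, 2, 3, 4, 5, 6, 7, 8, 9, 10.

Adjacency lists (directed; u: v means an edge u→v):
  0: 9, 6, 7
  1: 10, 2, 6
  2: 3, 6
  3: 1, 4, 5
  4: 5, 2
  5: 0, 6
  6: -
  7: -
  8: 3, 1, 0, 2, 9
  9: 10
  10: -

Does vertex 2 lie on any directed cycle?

Yes

2 is on a cycle iff 2 can reach itself via ≥1 edge.
2 → 3 → 1 → 2 — yes.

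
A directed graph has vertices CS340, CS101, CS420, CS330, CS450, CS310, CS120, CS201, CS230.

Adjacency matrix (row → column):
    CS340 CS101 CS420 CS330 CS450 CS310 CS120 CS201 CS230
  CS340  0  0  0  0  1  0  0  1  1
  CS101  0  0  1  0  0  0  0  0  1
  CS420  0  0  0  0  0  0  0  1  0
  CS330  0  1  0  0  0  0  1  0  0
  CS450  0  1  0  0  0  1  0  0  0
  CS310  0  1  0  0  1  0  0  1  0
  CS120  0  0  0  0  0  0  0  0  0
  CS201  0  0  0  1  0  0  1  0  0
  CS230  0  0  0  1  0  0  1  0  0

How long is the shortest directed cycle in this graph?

2

For each vertex v, BFS finds the shortest path from v back to v.
The shortest such closed walk is CS450 → CS310 → CS450, length 2.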